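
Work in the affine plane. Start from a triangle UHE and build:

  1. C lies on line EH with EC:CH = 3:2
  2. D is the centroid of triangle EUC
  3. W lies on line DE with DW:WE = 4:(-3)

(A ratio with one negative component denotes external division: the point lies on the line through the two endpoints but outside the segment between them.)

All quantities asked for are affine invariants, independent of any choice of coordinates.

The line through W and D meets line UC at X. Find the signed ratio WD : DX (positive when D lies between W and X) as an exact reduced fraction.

Set U = (0, 0), H = (1, 0), E = (0, 1); any affine frame gives the same invariant.
1. C lies on line EH with EC:CH = 3:2 ⇒ C = (3/5, 2/5)
2. D is the centroid of triangle EUC ⇒ D = (1/5, 7/15)
3. W lies on line DE with DW:WE = 4:(-3) ⇒ W = (-3/5, 13/5)
line WD meets UC at X = (3/10, 1/5)
D = W + t·(X−W) with t = 8/9, so WD:DX = 8/9:1/9

WD:DX = 8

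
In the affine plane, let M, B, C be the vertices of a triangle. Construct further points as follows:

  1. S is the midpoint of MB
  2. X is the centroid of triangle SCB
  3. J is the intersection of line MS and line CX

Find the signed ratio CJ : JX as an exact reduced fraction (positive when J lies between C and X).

Set M = (0, 0), B = (1, 0), C = (0, 1); any affine frame gives the same invariant.
1. S is the midpoint of MB ⇒ S = (1/2, 0)
2. X is the centroid of triangle SCB ⇒ X = (1/2, 1/3)
3. J is the intersection of line MS and line CX ⇒ J = (3/4, 0)
J = C + t·(X−C) with t = 3/2, so CJ:JX = t:(1−t) = 3/2:-1/2

CJ:JX = -3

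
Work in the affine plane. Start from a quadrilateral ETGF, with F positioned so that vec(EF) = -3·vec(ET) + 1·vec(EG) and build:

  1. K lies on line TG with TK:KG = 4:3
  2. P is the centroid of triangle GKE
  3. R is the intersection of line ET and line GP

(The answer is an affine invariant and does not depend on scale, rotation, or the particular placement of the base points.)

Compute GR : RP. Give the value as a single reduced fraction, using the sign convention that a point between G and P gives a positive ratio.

Work in coordinates with E = (0, 0), T = (1, 0), G = (0, 1), F = (-3, 1).
1. K lies on line TG with TK:KG = 4:3 ⇒ K = (3/7, 4/7)
2. P is the centroid of triangle GKE ⇒ P = (1/7, 11/21)
3. R is the intersection of line ET and line GP ⇒ R = (3/10, 0)
R = G + t·(P−G) with t = 21/10, so GR:RP = t:(1−t) = 21/10:-11/10

GR:RP = -21/11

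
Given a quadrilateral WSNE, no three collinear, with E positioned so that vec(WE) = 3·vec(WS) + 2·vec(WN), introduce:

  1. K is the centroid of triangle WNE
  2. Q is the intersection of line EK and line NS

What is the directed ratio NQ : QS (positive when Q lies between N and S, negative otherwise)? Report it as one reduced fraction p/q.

NQ:QS = 1/2

Choose coordinates W = (0, 0), S = (1, 0), N = (0, 1), E = (3, 2).
1. K is the centroid of triangle WNE ⇒ K = (1, 1)
2. Q is the intersection of line EK and line NS ⇒ Q = (1/3, 2/3)
Q = N + t·(S−N) with t = 1/3, so NQ:QS = t:(1−t) = 1/3:2/3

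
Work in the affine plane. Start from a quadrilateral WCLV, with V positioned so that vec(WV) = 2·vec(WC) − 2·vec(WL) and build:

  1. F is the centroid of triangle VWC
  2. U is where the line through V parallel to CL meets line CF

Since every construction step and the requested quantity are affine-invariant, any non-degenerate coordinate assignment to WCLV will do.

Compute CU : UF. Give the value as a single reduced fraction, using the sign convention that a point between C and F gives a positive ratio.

Set W = (0, 0), C = (1, 0), L = (0, 1), V = (2, -2); any affine frame gives the same invariant.
1. F is the centroid of triangle VWC ⇒ F = (1, -2/3)
2. U is where the line through V parallel to CL meets line CF ⇒ U = (1, -1)
U = C + t·(F−C) with t = 3/2, so CU:UF = t:(1−t) = 3/2:-1/2

CU:UF = -3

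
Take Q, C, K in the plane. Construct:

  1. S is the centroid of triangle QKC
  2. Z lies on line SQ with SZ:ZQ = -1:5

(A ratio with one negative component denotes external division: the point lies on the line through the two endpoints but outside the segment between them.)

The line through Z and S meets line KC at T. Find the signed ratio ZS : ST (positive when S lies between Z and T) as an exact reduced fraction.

ZS:ST = -1/2

Set Q = (0, 0), C = (1, 0), K = (0, 1); any affine frame gives the same invariant.
1. S is the centroid of triangle QKC ⇒ S = (1/3, 1/3)
2. Z lies on line SQ with SZ:ZQ = -1:5 ⇒ Z = (5/12, 5/12)
line ZS meets KC at T = (1/2, 1/2)
S = Z + t·(T−Z) with t = -1, so ZS:ST = -1:2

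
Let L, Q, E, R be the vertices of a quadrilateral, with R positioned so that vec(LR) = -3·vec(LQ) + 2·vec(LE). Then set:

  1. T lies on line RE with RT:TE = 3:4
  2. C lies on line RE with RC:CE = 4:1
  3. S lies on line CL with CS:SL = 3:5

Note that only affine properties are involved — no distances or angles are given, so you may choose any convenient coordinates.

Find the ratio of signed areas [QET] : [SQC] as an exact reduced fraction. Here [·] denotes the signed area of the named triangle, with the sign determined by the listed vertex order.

Work in coordinates with L = (0, 0), Q = (1, 0), E = (0, 1), R = (-3, 2).
1. T lies on line RE with RT:TE = 3:4 ⇒ T = (-12/7, 11/7)
2. C lies on line RE with RC:CE = 4:1 ⇒ C = (-3/5, 6/5)
3. S lies on line CL with CS:SL = 3:5 ⇒ S = (-3/8, 3/4)
2·[QET] = 8/7, 2·[SQC] = 9/20
[QET]:[SQC] = 8/7:9/20 = 160/63

[QET]:[SQC] = 160/63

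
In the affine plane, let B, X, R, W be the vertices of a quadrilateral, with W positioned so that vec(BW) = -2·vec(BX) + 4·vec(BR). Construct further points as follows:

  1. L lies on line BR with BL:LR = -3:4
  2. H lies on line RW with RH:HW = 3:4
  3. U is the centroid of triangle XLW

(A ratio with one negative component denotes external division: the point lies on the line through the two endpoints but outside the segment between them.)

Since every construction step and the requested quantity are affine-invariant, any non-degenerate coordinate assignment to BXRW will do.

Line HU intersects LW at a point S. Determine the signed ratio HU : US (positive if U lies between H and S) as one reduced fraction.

HU:US = 5/91

Work in coordinates with B = (0, 0), X = (1, 0), R = (0, 1), W = (-2, 4).
1. L lies on line BR with BL:LR = -3:4 ⇒ L = (0, -3)
2. H lies on line RW with RH:HW = 3:4 ⇒ H = (-6/7, 16/7)
3. U is the centroid of triangle XLW ⇒ U = (-1/3, 1/3)
line HU meets LW at S = (46/5, -176/5)
U = H + t·(S−H) with t = 5/96, so HU:US = 5/96:91/96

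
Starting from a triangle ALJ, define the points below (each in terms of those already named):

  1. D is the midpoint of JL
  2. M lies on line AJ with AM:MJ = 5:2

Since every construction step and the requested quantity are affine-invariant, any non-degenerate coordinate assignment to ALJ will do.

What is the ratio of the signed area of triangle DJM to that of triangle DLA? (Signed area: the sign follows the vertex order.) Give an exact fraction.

[DJM]:[DLA] = -2/7

Assign A = (0, 0), L = (1, 0), J = (0, 1) — the answer is frame-independent, so this choice is without loss of generality.
1. D is the midpoint of JL ⇒ D = (1/2, 1/2)
2. M lies on line AJ with AM:MJ = 5:2 ⇒ M = (0, 5/7)
2·[DJM] = 1/7, 2·[DLA] = -1/2
[DJM]:[DLA] = 1/7:-1/2 = -2/7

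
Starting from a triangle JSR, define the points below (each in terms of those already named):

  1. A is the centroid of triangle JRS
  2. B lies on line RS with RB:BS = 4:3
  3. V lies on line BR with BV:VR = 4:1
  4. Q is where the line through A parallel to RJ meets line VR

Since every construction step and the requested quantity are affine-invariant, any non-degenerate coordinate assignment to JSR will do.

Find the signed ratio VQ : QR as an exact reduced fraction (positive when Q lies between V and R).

VQ:QR = -23/35

Work in coordinates with J = (0, 0), S = (1, 0), R = (0, 1).
1. A is the centroid of triangle JRS ⇒ A = (1/3, 1/3)
2. B lies on line RS with RB:BS = 4:3 ⇒ B = (4/7, 3/7)
3. V lies on line BR with BV:VR = 4:1 ⇒ V = (4/35, 31/35)
4. Q is where the line through A parallel to RJ meets line VR ⇒ Q = (1/3, 2/3)
Q = V + t·(R−V) with t = -23/12, so VQ:QR = t:(1−t) = -23/12:35/12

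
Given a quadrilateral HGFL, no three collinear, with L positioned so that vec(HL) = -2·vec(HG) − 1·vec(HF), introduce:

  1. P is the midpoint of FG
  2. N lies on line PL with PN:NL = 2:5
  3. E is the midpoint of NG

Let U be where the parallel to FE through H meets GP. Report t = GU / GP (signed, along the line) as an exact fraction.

t = 27/8

Assign H = (0, 0), G = (1, 0), F = (0, 1), L = (-2, -1) — the answer is frame-independent, so this choice is without loss of generality.
1. P is the midpoint of FG ⇒ P = (1/2, 1/2)
2. N lies on line PL with PN:NL = 2:5 ⇒ N = (-3/14, 1/14)
3. E is the midpoint of NG ⇒ E = (11/28, 1/28)
through H parallel to FE: direction (11/28, -27/28); meets GP at U = (-11/16, 27/16)
U = G + t·(P−G) with t = 27/8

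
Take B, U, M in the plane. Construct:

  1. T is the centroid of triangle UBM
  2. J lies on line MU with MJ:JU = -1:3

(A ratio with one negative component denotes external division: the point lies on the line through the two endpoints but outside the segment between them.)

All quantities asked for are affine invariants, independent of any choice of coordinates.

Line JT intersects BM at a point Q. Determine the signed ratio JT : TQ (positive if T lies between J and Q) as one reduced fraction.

JT:TQ = -5/2

Choose coordinates B = (0, 0), U = (1, 0), M = (0, 1).
1. T is the centroid of triangle UBM ⇒ T = (1/3, 1/3)
2. J lies on line MU with MJ:JU = -1:3 ⇒ J = (-1/2, 3/2)
line JT meets BM at Q = (0, 4/5)
T = J + t·(Q−J) with t = 5/3, so JT:TQ = 5/3:-2/3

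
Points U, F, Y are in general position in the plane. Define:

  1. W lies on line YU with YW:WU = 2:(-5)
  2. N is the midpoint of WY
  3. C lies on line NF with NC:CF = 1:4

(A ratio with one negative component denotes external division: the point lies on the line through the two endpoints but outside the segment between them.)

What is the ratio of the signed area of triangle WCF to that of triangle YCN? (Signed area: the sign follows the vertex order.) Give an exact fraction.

Set U = (0, 0), F = (1, 0), Y = (0, 1); any affine frame gives the same invariant.
1. W lies on line YU with YW:WU = 2:(-5) ⇒ W = (0, 5/3)
2. N is the midpoint of WY ⇒ N = (0, 4/3)
3. C lies on line NF with NC:CF = 1:4 ⇒ C = (1/5, 16/15)
2·[WCF] = 4/15, 2·[YCN] = 1/15
[WCF]:[YCN] = 4/15:1/15 = 4

[WCF]:[YCN] = 4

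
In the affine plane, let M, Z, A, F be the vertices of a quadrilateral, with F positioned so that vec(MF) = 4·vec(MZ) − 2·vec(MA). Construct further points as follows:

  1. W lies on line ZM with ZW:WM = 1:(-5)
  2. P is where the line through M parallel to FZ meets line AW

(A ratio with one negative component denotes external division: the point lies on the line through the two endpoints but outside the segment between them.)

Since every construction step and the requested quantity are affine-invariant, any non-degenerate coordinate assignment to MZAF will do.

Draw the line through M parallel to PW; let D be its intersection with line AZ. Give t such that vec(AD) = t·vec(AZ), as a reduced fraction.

Assign M = (0, 0), Z = (1, 0), A = (0, 1), F = (4, -2) — the answer is frame-independent, so this choice is without loss of generality.
1. W lies on line ZM with ZW:WM = 1:(-5) ⇒ W = (5/4, 0)
2. P is where the line through M parallel to FZ meets line AW ⇒ P = (15/2, -5)
through M parallel to PW: direction (-25/4, 5); meets AZ at D = (5, -4)
D = A + t·(Z−A) with t = 5

t = 5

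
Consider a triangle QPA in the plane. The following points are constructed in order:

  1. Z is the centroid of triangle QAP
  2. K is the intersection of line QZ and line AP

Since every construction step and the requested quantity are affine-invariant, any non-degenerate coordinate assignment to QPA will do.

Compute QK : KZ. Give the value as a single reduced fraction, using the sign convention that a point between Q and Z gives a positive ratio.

Choose coordinates Q = (0, 0), P = (1, 0), A = (0, 1).
1. Z is the centroid of triangle QAP ⇒ Z = (1/3, 1/3)
2. K is the intersection of line QZ and line AP ⇒ K = (1/2, 1/2)
K = Q + t·(Z−Q) with t = 3/2, so QK:KZ = t:(1−t) = 3/2:-1/2

QK:KZ = -3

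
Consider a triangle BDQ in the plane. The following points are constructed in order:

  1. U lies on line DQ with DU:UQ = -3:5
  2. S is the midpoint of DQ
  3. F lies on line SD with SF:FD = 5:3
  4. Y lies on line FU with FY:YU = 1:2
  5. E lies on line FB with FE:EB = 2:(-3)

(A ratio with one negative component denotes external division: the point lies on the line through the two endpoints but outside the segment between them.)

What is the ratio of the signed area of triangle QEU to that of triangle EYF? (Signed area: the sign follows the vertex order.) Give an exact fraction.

[QEU]:[EYF] = 40/9

Work in coordinates with B = (0, 0), D = (1, 0), Q = (0, 1).
1. U lies on line DQ with DU:UQ = -3:5 ⇒ U = (5/2, -3/2)
2. S is the midpoint of DQ ⇒ S = (1/2, 1/2)
3. F lies on line SD with SF:FD = 5:3 ⇒ F = (13/16, 3/16)
4. Y lies on line FU with FY:YU = 1:2 ⇒ Y = (11/8, -3/8)
5. E lies on line FB with FE:EB = 2:(-3) ⇒ E = (39/16, 9/16)
2·[QEU] = -5, 2·[EYF] = -9/8
[QEU]:[EYF] = -5:-9/8 = 40/9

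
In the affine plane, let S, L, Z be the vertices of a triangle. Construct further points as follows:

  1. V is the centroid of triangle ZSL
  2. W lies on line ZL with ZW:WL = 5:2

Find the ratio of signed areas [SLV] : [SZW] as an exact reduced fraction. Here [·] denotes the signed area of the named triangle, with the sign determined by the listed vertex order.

Choose coordinates S = (0, 0), L = (1, 0), Z = (0, 1).
1. V is the centroid of triangle ZSL ⇒ V = (1/3, 1/3)
2. W lies on line ZL with ZW:WL = 5:2 ⇒ W = (5/7, 2/7)
2·[SLV] = 1/3, 2·[SZW] = -5/7
[SLV]:[SZW] = 1/3:-5/7 = -7/15

[SLV]:[SZW] = -7/15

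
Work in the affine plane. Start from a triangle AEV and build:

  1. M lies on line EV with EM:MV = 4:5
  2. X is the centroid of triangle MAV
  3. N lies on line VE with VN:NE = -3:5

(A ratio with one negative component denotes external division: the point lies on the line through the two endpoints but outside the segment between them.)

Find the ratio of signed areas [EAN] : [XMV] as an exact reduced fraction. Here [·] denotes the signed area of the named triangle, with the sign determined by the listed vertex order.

Assign A = (0, 0), E = (1, 0), V = (0, 1) — the answer is frame-independent, so this choice is without loss of generality.
1. M lies on line EV with EM:MV = 4:5 ⇒ M = (5/9, 4/9)
2. X is the centroid of triangle MAV ⇒ X = (5/27, 13/27)
3. N lies on line VE with VN:NE = -3:5 ⇒ N = (-3/2, 5/2)
2·[EAN] = -5/2, 2·[XMV] = 5/27
[EAN]:[XMV] = -5/2:5/27 = -27/2

[EAN]:[XMV] = -27/2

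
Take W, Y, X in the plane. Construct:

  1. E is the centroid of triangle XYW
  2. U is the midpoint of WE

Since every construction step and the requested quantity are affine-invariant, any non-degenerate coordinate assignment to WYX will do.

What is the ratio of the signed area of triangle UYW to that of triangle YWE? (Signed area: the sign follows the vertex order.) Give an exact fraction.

Set W = (0, 0), Y = (1, 0), X = (0, 1); any affine frame gives the same invariant.
1. E is the centroid of triangle XYW ⇒ E = (1/3, 1/3)
2. U is the midpoint of WE ⇒ U = (1/6, 1/6)
2·[UYW] = -1/6, 2·[YWE] = -1/3
[UYW]:[YWE] = -1/6:-1/3 = 1/2

[UYW]:[YWE] = 1/2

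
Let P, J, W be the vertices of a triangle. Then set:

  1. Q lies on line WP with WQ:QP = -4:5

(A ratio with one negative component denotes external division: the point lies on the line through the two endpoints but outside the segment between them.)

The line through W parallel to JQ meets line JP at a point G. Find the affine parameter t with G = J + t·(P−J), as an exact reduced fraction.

t = 4/5

Work in coordinates with P = (0, 0), J = (1, 0), W = (0, 1).
1. Q lies on line WP with WQ:QP = -4:5 ⇒ Q = (0, 5)
through W parallel to JQ: direction (-1, 5); meets JP at G = (1/5, 0)
G = J + t·(P−J) with t = 4/5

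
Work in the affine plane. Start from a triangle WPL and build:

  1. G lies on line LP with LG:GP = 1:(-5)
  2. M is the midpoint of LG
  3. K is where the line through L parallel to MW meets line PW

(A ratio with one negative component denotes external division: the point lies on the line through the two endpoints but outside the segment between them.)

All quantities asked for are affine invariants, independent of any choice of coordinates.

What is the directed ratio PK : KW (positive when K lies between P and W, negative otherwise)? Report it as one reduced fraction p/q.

Set W = (0, 0), P = (1, 0), L = (0, 1); any affine frame gives the same invariant.
1. G lies on line LP with LG:GP = 1:(-5) ⇒ G = (-1/4, 5/4)
2. M is the midpoint of LG ⇒ M = (-1/8, 9/8)
3. K is where the line through L parallel to MW meets line PW ⇒ K = (1/9, 0)
K = P + t·(W−P) with t = 8/9, so PK:KW = t:(1−t) = 8/9:1/9

PK:KW = 8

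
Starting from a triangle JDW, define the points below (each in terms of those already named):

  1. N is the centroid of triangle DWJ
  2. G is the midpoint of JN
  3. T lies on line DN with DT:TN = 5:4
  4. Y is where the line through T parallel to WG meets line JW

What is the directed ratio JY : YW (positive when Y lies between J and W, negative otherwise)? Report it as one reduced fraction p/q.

JY:YW = -10/7

Choose coordinates J = (0, 0), D = (1, 0), W = (0, 1).
1. N is the centroid of triangle DWJ ⇒ N = (1/3, 1/3)
2. G is the midpoint of JN ⇒ G = (1/6, 1/6)
3. T lies on line DN with DT:TN = 5:4 ⇒ T = (17/27, 5/27)
4. Y is where the line through T parallel to WG meets line JW ⇒ Y = (0, 10/3)
Y = J + t·(W−J) with t = 10/3, so JY:YW = t:(1−t) = 10/3:-7/3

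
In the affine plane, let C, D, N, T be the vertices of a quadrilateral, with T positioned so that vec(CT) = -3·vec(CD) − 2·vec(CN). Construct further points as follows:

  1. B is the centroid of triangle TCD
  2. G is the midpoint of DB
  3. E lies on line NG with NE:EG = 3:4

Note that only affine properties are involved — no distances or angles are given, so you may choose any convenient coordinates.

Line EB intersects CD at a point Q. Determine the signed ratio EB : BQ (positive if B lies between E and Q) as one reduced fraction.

Choose coordinates C = (0, 0), D = (1, 0), N = (0, 1), T = (-3, -2).
1. B is the centroid of triangle TCD ⇒ B = (-2/3, -2/3)
2. G is the midpoint of DB ⇒ G = (1/6, -1/3)
3. E lies on line NG with NE:EG = 3:4 ⇒ E = (1/14, 3/7)
line EB meets CD at Q = (-5/23, 0)
B = E + t·(Q−E) with t = 23/9, so EB:BQ = 23/9:-14/9

EB:BQ = -23/14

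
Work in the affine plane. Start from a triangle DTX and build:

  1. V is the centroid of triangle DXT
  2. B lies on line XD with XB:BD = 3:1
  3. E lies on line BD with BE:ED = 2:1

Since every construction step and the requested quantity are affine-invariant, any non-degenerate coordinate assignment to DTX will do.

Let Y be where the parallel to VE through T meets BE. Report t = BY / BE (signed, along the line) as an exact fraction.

t = 6

Choose coordinates D = (0, 0), T = (1, 0), X = (0, 1).
1. V is the centroid of triangle DXT ⇒ V = (1/3, 1/3)
2. B lies on line XD with XB:BD = 3:1 ⇒ B = (0, 1/4)
3. E lies on line BD with BE:ED = 2:1 ⇒ E = (0, 1/12)
through T parallel to VE: direction (-1/3, -1/4); meets BE at Y = (0, -3/4)
Y = B + t·(E−B) with t = 6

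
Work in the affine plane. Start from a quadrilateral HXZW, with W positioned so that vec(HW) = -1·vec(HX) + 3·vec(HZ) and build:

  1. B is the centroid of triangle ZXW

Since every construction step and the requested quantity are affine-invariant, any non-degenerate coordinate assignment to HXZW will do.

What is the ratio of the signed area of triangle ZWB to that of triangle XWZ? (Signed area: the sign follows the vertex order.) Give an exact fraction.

Assign H = (0, 0), X = (1, 0), Z = (0, 1), W = (-1, 3) — the answer is frame-independent, so this choice is without loss of generality.
1. B is the centroid of triangle ZXW ⇒ B = (0, 4/3)
2·[ZWB] = -1/3, 2·[XWZ] = 1
[ZWB]:[XWZ] = -1/3:1 = -1/3

[ZWB]:[XWZ] = -1/3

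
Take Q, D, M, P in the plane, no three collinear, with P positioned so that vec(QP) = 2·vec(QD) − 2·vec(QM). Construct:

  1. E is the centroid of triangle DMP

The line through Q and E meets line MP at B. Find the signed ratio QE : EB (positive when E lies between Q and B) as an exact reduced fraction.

QE:EB = -7

Work in coordinates with Q = (0, 0), D = (1, 0), M = (0, 1), P = (2, -2).
1. E is the centroid of triangle DMP ⇒ E = (1, -1/3)
line QE meets MP at B = (6/7, -2/7)
E = Q + t·(B−Q) with t = 7/6, so QE:EB = 7/6:-1/6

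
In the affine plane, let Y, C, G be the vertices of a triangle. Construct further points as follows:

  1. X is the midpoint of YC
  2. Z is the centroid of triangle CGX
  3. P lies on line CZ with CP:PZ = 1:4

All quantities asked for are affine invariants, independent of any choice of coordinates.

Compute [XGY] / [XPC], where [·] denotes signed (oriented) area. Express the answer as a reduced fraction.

[XGY]:[XPC] = -15

Work in coordinates with Y = (0, 0), C = (1, 0), G = (0, 1).
1. X is the midpoint of YC ⇒ X = (1/2, 0)
2. Z is the centroid of triangle CGX ⇒ Z = (1/2, 1/3)
3. P lies on line CZ with CP:PZ = 1:4 ⇒ P = (9/10, 1/15)
2·[XGY] = 1/2, 2·[XPC] = -1/30
[XGY]:[XPC] = 1/2:-1/30 = -15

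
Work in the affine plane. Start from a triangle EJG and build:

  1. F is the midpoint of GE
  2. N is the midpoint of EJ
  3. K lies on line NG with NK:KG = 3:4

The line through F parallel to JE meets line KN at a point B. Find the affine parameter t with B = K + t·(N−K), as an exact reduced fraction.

t = -1/6

Set E = (0, 0), J = (1, 0), G = (0, 1); any affine frame gives the same invariant.
1. F is the midpoint of GE ⇒ F = (0, 1/2)
2. N is the midpoint of EJ ⇒ N = (1/2, 0)
3. K lies on line NG with NK:KG = 3:4 ⇒ K = (2/7, 3/7)
through F parallel to JE: direction (-1, 0); meets KN at B = (1/4, 1/2)
B = K + t·(N−K) with t = -1/6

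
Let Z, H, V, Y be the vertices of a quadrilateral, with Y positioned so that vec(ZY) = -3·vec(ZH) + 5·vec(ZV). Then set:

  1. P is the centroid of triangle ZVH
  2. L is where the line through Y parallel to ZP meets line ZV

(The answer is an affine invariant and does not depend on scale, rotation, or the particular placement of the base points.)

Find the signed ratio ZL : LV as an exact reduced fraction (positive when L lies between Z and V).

Choose coordinates Z = (0, 0), H = (1, 0), V = (0, 1), Y = (-3, 5).
1. P is the centroid of triangle ZVH ⇒ P = (1/3, 1/3)
2. L is where the line through Y parallel to ZP meets line ZV ⇒ L = (0, 8)
L = Z + t·(V−Z) with t = 8, so ZL:LV = t:(1−t) = 8:-7

ZL:LV = -8/7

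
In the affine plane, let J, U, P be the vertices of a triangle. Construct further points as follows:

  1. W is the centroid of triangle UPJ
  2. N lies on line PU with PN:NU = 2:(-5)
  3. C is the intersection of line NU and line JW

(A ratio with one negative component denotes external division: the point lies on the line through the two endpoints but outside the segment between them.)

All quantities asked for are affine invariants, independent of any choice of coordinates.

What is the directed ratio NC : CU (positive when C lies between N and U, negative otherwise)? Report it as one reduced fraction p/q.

Set J = (0, 0), U = (1, 0), P = (0, 1); any affine frame gives the same invariant.
1. W is the centroid of triangle UPJ ⇒ W = (1/3, 1/3)
2. N lies on line PU with PN:NU = 2:(-5) ⇒ N = (-2/3, 5/3)
3. C is the intersection of line NU and line JW ⇒ C = (1/2, 1/2)
C = N + t·(U−N) with t = 7/10, so NC:CU = t:(1−t) = 7/10:3/10

NC:CU = 7/3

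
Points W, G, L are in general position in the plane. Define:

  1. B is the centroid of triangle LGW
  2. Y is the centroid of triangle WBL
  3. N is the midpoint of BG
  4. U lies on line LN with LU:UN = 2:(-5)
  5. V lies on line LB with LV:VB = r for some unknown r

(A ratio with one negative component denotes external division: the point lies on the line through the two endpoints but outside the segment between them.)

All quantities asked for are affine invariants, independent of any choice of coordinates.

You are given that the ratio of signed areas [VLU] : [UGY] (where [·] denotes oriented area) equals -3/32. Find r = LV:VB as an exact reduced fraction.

Set W = (0, 0), G = (1, 0), L = (0, 1); any affine frame gives the same invariant.
1. B is the centroid of triangle LGW ⇒ B = (1/3, 1/3)
2. Y is the centroid of triangle WBL ⇒ Y = (1/9, 4/9)
3. N is the midpoint of BG ⇒ N = (2/3, 1/6)
4. U lies on line LN with LU:UN = 2:(-5) ⇒ U = (-4/9, 14/9)
5. With LV:VB = r, write λ = r/(r+1) so V = L + λ·(B−L); V is affine-linear in λ
Every point depending on V is an affine combination of V and λ-independent points, so each such coordinate is linear in λ; the λ² term in each signed area is a multiple of (B−L)×(B−L) = 0, so 2·[VLU] and 2·[UGY] are each linear in λ. Evaluating at λ=0 and λ=1:
  2·[VLU] = 1/9·λ,   2·[UGY] = -20/27
So [VLU]:[UGY] = (1/9·λ) / (-20/27). Setting this equal to -3/32:
  1/9·λ = -3/32·(-20/27)  ⇒  λ = 5/8
Then r = λ/(1−λ) = (5/8)/(3/8) = 5/3. Check: with r = 5/3, V = (5/24, 7/12) and [VLU]:[UGY] = -3/32 as required.

r = 5/3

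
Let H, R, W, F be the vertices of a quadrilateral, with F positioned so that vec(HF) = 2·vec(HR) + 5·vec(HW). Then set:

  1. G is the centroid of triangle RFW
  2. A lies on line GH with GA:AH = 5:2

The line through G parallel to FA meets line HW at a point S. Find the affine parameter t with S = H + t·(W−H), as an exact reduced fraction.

t = -7/12

Choose coordinates H = (0, 0), R = (1, 0), W = (0, 1), F = (2, 5).
1. G is the centroid of triangle RFW ⇒ G = (1, 2)
2. A lies on line GH with GA:AH = 5:2 ⇒ A = (2/7, 4/7)
through G parallel to FA: direction (-12/7, -31/7); meets HW at S = (0, -7/12)
S = H + t·(W−H) with t = -7/12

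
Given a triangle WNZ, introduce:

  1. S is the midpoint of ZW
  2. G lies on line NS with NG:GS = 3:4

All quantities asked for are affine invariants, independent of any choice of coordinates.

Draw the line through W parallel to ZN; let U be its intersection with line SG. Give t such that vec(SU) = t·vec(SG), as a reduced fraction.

t = -7/4

Assign W = (0, 0), N = (1, 0), Z = (0, 1) — the answer is frame-independent, so this choice is without loss of generality.
1. S is the midpoint of ZW ⇒ S = (0, 1/2)
2. G lies on line NS with NG:GS = 3:4 ⇒ G = (4/7, 3/14)
through W parallel to ZN: direction (1, -1); meets SG at U = (-1, 1)
U = S + t·(G−S) with t = -7/4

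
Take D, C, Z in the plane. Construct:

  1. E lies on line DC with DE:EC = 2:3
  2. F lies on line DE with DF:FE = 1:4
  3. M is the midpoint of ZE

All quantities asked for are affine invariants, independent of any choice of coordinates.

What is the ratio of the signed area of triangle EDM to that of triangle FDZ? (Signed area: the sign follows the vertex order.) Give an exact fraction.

[EDM]:[FDZ] = 5/2

Set D = (0, 0), C = (1, 0), Z = (0, 1); any affine frame gives the same invariant.
1. E lies on line DC with DE:EC = 2:3 ⇒ E = (2/5, 0)
2. F lies on line DE with DF:FE = 1:4 ⇒ F = (2/25, 0)
3. M is the midpoint of ZE ⇒ M = (1/5, 1/2)
2·[EDM] = -1/5, 2·[FDZ] = -2/25
[EDM]:[FDZ] = -1/5:-2/25 = 5/2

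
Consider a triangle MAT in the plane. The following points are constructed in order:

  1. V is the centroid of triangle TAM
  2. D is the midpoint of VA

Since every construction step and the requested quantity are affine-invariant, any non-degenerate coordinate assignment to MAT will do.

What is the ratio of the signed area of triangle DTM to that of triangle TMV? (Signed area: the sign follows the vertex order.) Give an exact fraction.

Assign M = (0, 0), A = (1, 0), T = (0, 1) — the answer is frame-independent, so this choice is without loss of generality.
1. V is the centroid of triangle TAM ⇒ V = (1/3, 1/3)
2. D is the midpoint of VA ⇒ D = (2/3, 1/6)
2·[DTM] = 2/3, 2·[TMV] = 1/3
[DTM]:[TMV] = 2/3:1/3 = 2

[DTM]:[TMV] = 2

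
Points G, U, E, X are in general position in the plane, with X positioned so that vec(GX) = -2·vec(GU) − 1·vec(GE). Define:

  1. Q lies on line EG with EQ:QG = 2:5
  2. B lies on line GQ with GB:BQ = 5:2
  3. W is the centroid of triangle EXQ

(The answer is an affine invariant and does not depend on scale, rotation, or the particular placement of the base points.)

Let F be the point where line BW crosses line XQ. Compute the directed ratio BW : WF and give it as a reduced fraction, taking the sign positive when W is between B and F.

Set G = (0, 0), U = (1, 0), E = (0, 1), X = (-2, -1); any affine frame gives the same invariant.
1. Q lies on line EG with EQ:QG = 2:5 ⇒ Q = (0, 5/7)
2. B lies on line GQ with GB:BQ = 5:2 ⇒ B = (0, 25/49)
3. W is the centroid of triangle EXQ ⇒ W = (-2/3, 5/21)
line BW meets XQ at F = (-5/11, 25/77)
W = B + t·(F−B) with t = 22/15, so BW:WF = 22/15:-7/15

BW:WF = -22/7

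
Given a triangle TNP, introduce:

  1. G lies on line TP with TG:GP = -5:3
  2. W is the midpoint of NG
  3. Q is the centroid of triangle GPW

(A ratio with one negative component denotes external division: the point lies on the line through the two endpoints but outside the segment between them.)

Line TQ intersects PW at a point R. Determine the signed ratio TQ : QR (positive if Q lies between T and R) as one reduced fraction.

Choose coordinates T = (0, 0), N = (1, 0), P = (0, 1).
1. G lies on line TP with TG:GP = -5:3 ⇒ G = (0, 5/2)
2. W is the midpoint of NG ⇒ W = (1/2, 5/4)
3. Q is the centroid of triangle GPW ⇒ Q = (1/6, 19/12)
line TQ meets PW at R = (1/9, 19/18)
Q = T + t·(R−T) with t = 3/2, so TQ:QR = 3/2:-1/2

TQ:QR = -3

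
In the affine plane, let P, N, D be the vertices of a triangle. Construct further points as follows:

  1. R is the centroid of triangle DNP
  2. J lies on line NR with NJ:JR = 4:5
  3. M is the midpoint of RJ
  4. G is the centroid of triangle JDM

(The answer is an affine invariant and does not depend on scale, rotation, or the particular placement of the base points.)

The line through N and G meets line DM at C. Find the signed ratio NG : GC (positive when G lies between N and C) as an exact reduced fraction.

Assign P = (0, 0), N = (1, 0), D = (0, 1) — the answer is frame-independent, so this choice is without loss of generality.
1. R is the centroid of triangle DNP ⇒ R = (1/3, 1/3)
2. J lies on line NR with NJ:JR = 4:5 ⇒ J = (19/27, 4/27)
3. M is the midpoint of RJ ⇒ M = (14/27, 13/54)
4. G is the centroid of triangle JDM ⇒ G = (11/27, 25/54)
line NG meets DM at C = (49/153, 325/612)
G = N + t·(C−N) with t = 34/39, so NG:GC = 34/39:5/39

NG:GC = 34/5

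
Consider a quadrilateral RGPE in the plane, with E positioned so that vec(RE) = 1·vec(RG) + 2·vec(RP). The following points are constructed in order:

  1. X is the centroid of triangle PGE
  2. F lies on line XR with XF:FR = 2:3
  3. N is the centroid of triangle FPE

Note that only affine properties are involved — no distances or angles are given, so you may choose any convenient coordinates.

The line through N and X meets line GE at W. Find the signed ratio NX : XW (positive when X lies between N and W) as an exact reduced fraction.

NX:XW = 3/5

Choose coordinates R = (0, 0), G = (1, 0), P = (0, 1), E = (1, 2).
1. X is the centroid of triangle PGE ⇒ X = (2/3, 1)
2. F lies on line XR with XF:FR = 2:3 ⇒ F = (2/5, 3/5)
3. N is the centroid of triangle FPE ⇒ N = (7/15, 6/5)
line NX meets GE at W = (1, 2/3)
X = N + t·(W−N) with t = 3/8, so NX:XW = 3/8:5/8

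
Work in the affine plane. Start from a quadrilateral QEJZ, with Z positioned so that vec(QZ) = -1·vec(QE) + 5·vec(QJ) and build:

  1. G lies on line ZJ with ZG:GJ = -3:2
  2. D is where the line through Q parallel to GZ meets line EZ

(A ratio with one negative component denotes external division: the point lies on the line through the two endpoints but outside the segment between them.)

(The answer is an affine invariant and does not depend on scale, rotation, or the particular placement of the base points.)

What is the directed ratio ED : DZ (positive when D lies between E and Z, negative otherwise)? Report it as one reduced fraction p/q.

ED:DZ = -4

Choose coordinates Q = (0, 0), E = (1, 0), J = (0, 1), Z = (-1, 5).
1. G lies on line ZJ with ZG:GJ = -3:2 ⇒ G = (2, -7)
2. D is where the line through Q parallel to GZ meets line EZ ⇒ D = (-5/3, 20/3)
D = E + t·(Z−E) with t = 4/3, so ED:DZ = t:(1−t) = 4/3:-1/3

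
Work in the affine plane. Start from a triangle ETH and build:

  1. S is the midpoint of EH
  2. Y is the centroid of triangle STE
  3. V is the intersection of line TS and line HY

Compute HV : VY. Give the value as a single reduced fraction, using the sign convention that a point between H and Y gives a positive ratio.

Choose coordinates E = (0, 0), T = (1, 0), H = (0, 1).
1. S is the midpoint of EH ⇒ S = (0, 1/2)
2. Y is the centroid of triangle STE ⇒ Y = (1/3, 1/6)
3. V is the intersection of line TS and line HY ⇒ V = (1/4, 3/8)
V = H + t·(Y−H) with t = 3/4, so HV:VY = t:(1−t) = 3/4:1/4

HV:VY = 3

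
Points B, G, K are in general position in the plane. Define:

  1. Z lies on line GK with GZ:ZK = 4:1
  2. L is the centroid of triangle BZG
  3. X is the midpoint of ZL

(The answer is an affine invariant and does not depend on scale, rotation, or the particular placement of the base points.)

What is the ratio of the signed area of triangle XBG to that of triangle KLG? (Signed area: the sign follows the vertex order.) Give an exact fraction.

Work in coordinates with B = (0, 0), G = (1, 0), K = (0, 1).
1. Z lies on line GK with GZ:ZK = 4:1 ⇒ Z = (1/5, 4/5)
2. L is the centroid of triangle BZG ⇒ L = (2/5, 4/15)
3. X is the midpoint of ZL ⇒ X = (3/10, 8/15)
2·[XBG] = 8/15, 2·[KLG] = 1/3
[XBG]:[KLG] = 8/15:1/3 = 8/5

[XBG]:[KLG] = 8/5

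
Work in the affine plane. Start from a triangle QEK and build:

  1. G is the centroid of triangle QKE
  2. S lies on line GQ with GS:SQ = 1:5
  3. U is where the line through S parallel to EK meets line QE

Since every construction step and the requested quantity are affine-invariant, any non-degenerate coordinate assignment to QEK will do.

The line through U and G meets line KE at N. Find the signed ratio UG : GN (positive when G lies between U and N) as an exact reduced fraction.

UG:GN = 1/3

Assign Q = (0, 0), E = (1, 0), K = (0, 1) — the answer is frame-independent, so this choice is without loss of generality.
1. G is the centroid of triangle QKE ⇒ G = (1/3, 1/3)
2. S lies on line GQ with GS:SQ = 1:5 ⇒ S = (5/18, 5/18)
3. U is where the line through S parallel to EK meets line QE ⇒ U = (5/9, 0)
line UG meets KE at N = (-1/3, 4/3)
G = U + t·(N−U) with t = 1/4, so UG:GN = 1/4:3/4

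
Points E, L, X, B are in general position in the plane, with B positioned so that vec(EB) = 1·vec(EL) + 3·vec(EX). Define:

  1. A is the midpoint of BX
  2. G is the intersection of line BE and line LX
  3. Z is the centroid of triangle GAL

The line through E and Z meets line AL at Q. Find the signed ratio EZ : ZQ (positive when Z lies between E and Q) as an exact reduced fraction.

Set E = (0, 0), L = (1, 0), X = (0, 1), B = (1, 3); any affine frame gives the same invariant.
1. A is the midpoint of BX ⇒ A = (1/2, 2)
2. G is the intersection of line BE and line LX ⇒ G = (1/4, 3/4)
3. Z is the centroid of triangle GAL ⇒ Z = (7/12, 11/12)
line EZ meets AL at Q = (28/39, 44/39)
Z = E + t·(Q−E) with t = 13/16, so EZ:ZQ = 13/16:3/16

EZ:ZQ = 13/3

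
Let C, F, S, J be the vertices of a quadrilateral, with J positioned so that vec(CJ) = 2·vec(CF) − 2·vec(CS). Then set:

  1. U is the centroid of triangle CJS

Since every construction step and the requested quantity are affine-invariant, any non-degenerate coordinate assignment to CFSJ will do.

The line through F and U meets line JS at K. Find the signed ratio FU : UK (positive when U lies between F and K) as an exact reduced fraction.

Set C = (0, 0), F = (1, 0), S = (0, 1), J = (2, -2); any affine frame gives the same invariant.
1. U is the centroid of triangle CJS ⇒ U = (2/3, -1/3)
line FU meets JS at K = (4/5, -1/5)
U = F + t·(K−F) with t = 5/3, so FU:UK = 5/3:-2/3

FU:UK = -5/2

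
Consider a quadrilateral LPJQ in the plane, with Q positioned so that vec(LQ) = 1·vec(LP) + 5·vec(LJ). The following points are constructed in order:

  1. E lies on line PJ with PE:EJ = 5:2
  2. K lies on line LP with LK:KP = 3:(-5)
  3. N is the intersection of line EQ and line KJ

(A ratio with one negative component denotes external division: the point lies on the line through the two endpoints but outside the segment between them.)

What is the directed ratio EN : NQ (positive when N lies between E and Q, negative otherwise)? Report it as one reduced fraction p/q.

EN:NQ = 1/7

Assign L = (0, 0), P = (1, 0), J = (0, 1), Q = (1, 5) — the answer is frame-independent, so this choice is without loss of generality.
1. E lies on line PJ with PE:EJ = 5:2 ⇒ E = (2/7, 5/7)
2. K lies on line LP with LK:KP = 3:(-5) ⇒ K = (-3/2, 0)
3. N is the intersection of line EQ and line KJ ⇒ N = (3/8, 5/4)
N = E + t·(Q−E) with t = 1/8, so EN:NQ = t:(1−t) = 1/8:7/8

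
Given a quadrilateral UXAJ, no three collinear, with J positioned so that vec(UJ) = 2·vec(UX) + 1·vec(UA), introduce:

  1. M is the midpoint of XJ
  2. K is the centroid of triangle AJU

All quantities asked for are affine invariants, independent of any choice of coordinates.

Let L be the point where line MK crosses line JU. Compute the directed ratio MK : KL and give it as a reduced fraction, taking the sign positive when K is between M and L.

Work in coordinates with U = (0, 0), X = (1, 0), A = (0, 1), J = (2, 1).
1. M is the midpoint of XJ ⇒ M = (3/2, 1/2)
2. K is the centroid of triangle AJU ⇒ K = (2/3, 2/3)
line MK meets JU at L = (8/7, 4/7)
K = M + t·(L−M) with t = 7/3, so MK:KL = 7/3:-4/3

MK:KL = -7/4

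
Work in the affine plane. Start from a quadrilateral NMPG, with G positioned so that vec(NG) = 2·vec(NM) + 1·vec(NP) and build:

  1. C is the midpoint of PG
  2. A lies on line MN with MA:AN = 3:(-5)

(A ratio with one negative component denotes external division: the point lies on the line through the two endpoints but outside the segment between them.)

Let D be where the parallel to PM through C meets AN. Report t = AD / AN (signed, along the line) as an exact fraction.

t = 1/5

Work in coordinates with N = (0, 0), M = (1, 0), P = (0, 1), G = (2, 1).
1. C is the midpoint of PG ⇒ C = (1, 1)
2. A lies on line MN with MA:AN = 3:(-5) ⇒ A = (5/2, 0)
through C parallel to PM: direction (1, -1); meets AN at D = (2, 0)
D = A + t·(N−A) with t = 1/5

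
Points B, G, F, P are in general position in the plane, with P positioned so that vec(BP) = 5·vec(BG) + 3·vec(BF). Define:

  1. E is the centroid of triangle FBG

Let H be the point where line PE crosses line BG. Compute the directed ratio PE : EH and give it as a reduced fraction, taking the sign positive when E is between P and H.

Set B = (0, 0), G = (1, 0), F = (0, 1), P = (5, 3); any affine frame gives the same invariant.
1. E is the centroid of triangle FBG ⇒ E = (1/3, 1/3)
line PE meets BG at H = (-1/4, 0)
E = P + t·(H−P) with t = 8/9, so PE:EH = 8/9:1/9

PE:EH = 8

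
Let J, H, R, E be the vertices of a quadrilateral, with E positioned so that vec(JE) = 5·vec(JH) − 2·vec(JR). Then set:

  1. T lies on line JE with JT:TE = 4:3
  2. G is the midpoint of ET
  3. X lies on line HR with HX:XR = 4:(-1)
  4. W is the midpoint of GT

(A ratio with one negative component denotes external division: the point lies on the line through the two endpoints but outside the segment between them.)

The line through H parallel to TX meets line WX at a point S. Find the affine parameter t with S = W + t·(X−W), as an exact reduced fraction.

Set J = (0, 0), H = (1, 0), R = (0, 1), E = (5, -2); any affine frame gives the same invariant.
1. T lies on line JE with JT:TE = 4:3 ⇒ T = (20/7, -8/7)
2. G is the midpoint of ET ⇒ G = (55/14, -11/7)
3. X lies on line HR with HX:XR = 4:(-1) ⇒ X = (-1/3, 4/3)
4. W is the midpoint of GT ⇒ W = (95/28, -19/14)
through H parallel to TX: direction (-67/21, 52/21); meets WX at S = (-3319/567, 3016/567)
S = W + t·(X−W) with t = 67/27

t = 67/27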